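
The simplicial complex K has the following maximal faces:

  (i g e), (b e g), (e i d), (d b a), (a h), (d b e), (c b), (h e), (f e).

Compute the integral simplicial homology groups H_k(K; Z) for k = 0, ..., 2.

Fix the vertex order a < b < c < d < e < f < g < h < i and write every simplex with vertices in increasing order. Then dim K = 2 and the simplices of K are:

  0-simplices (9): a, b, c, d, e, f, g, h, i
  1-simplices (14): ab, ad, ah, bc, bd, be, bg, de, di, ef, eg, eh, ei, gi
  2-simplices (5): abd, bde, beg, dei, egi

giving chain groups C_0 ≅ Z^9, C_1 ≅ Z^14, C_2 ≅ Z^5.

Boundary ∂_1: C_1 → C_0 maps an edge to its endpoints' difference, ∂[p,q] = q − p. For instance
  ∂bc = c − b.
As a 9×14 matrix over Z this has rank 8, with invariant factors (1,1,1,1,1,1,1,1).

Boundary ∂_2: C_2 → C_1 sends each 2-simplex [p,q,r] to [q,r] − [p,r] + [p,q]. For instance
  ∂egi = gi − ei + eg,
  ∂beg = eg − bg + be.
The resulting 14×5 matrix has rank 5, and its Smith normal form has invariant factors (1,1,1,1,1).

From H_k ≅ ker(∂_k) / im(∂_{k+1}) we obtain:

  H_0: rank C_0 − rank ∂_1 = 9 − 8 = 1, and the invariant factors of ∂_1 are all 1, so H_0 ≅ Z.
  H_1: rank ker ∂_1 − rank ∂_2 = (14 − 8) − 5 = 1, and the invariant factors of ∂_2 are all 1, so H_1 ≅ Z.
  H_2: rank ker ∂_2 − rank ∂_3 = (5 − 5) − 0 = 0, and there is no ∂_3, so H_2 ≅ 0.

H_0 ≅ Z,  H_1 ≅ Z,  H_2 = 0.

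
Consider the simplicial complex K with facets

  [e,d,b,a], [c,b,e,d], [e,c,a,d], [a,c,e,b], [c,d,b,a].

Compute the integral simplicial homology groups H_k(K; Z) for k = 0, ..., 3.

Take the total order a < b < c < d < e on the vertex set. Then K (dimension 3) consists of the simplices:

  0-simplices (5): a, b, c, d, e
  1-simplices (10): ab, ac, ad, ae, bc, bd, be, cd, ce, de
  2-simplices (10): abc, abd, abe, acd, ace, ade, bcd, bce, bde, cde
  3-simplices (5): abcd, abce, abde, acde, bcde

giving chain groups C_0 ≅ Z^5, C_1 ≅ Z^10, C_2 ≅ Z^10, C_3 ≅ Z^5.

∂_1: C_1 → C_0 sends each edge [p,q] (with p < q) to q − p. For instance
  ∂ac = c − a.
This gives a 5×10 integer matrix of rank 4; reducing to Smith normal form yields diagonal entries (1,1,1,1).

∂_2: C_2 → C_1 maps a triangle to the signed sum of its edges. For instance
  ∂bde = de − be + bd,
  ∂acd = cd − ad + ac.
The 10×10 boundary matrix has rank 6 and Smith normal form diag(1,1,1,1,1,1).

Boundary ∂_3: C_3 → C_2 sends each 3-simplex σ to the alternating sum Σ_i (−1)^i (σ with its i-th vertex removed). For instance
  ∂acde = cde − ade + ace − acd,
  ∂abde = bde − ade + abe − abd.
The resulting 10×5 matrix has rank 4, and its Smith normal form has invariant factors (1,1,1,1).

Now H_k = ker ∂_k / im ∂_{k+1}, so:

  H_0: rank C_0 − rank ∂_1 = 5 − 4 = 1, and the invariant factors of ∂_1 are all 1, so H_0 ≅ Z.
  H_1: rank ker ∂_1 − rank ∂_2 = (10 − 4) − 6 = 0, and the invariant factors of ∂_2 are all 1, so H_1 ≅ 0.
  H_2: rank ker ∂_2 − rank ∂_3 = (10 − 6) − 4 = 0, and the invariant factors of ∂_3 are all 1, so H_2 ≅ 0.
  H_3: rank ker ∂_3 − rank ∂_4 = (5 − 4) − 0 = 1, and there is no ∂_4, so H_3 ≅ Z.

H_0 = Z,  H_1 = 0,  H_2 = 0,  H_3 = Z.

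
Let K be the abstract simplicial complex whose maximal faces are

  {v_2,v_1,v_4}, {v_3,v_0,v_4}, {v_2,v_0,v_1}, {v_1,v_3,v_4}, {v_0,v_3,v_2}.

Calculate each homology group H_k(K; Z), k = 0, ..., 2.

Fix the vertex order v_0 < v_1 < v_2 < v_3 < v_4 and write every simplex with vertices in increasing order. Then dim K = 2 and the simplices of K are:

  0-simplices (5): [v_0], [v_1], [v_2], [v_3], [v_4]
  1-simplices (10): [v_0,v_1], [v_0,v_2], [v_0,v_3], [v_0,v_4], [v_1,v_2], [v_1,v_3], [v_1,v_4], [v_2,v_3], [v_2,v_4], [v_3,v_4]
  2-simplices (5): [v_0,v_1,v_2], [v_0,v_2,v_3], [v_0,v_3,v_4], [v_1,v_2,v_4], [v_1,v_3,v_4]

Hence C_0 ≅ Z^5, C_1 ≅ Z^10, C_2 ≅ Z^5.

The boundary map ∂_1: C_1 → C_0 is given by ∂[p,q] = [q] − [p]. For instance
  ∂[v_2,v_4] = [v_4] − [v_2].
This gives a 5×10 integer matrix of rank 4; reducing to Smith normal form yields diagonal entries (1,1,1,1).

∂_2: C_2 → C_1 sends each 2-simplex [p,q,r] to [q,r] − [p,r] + [p,q]. For instance
  ∂[v_0,v_1,v_2] = [v_1,v_2] − [v_0,v_2] + [v_0,v_1],
  ∂[v_0,v_2,v_3] = [v_2,v_3] − [v_0,v_3] + [v_0,v_2].
The 10×5 boundary matrix has rank 5 and Smith normal form diag(1,1,1,1,1).

Computing H_k = (kernel of ∂_k) / (image of ∂_{k+1}):

  H_0: rank C_0 − rank ∂_1 = 5 − 4 = 1, and the invariant factors of ∂_1 are all 1, so H_0 ≅ Z.
  H_1: rank ker ∂_1 − rank ∂_2 = (10 − 4) − 5 = 1, and the invariant factors of ∂_2 are all 1, so H_1 ≅ Z.
  H_2: rank ker ∂_2 − rank ∂_3 = (5 − 5) − 0 = 0, and there is no ∂_3, so H_2 ≅ 0.

H_0 = Z,  H_1 = Z,  H_2 = 0.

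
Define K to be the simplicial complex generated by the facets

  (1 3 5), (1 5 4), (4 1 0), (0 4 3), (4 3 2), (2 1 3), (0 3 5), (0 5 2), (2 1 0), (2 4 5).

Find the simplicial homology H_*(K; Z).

K has 6 vertices, 15 edges, 10 triangles.
rank ∂_0 = 0, rank ∂_1 = 5 ⇒ b_0 = 6 − 0 − 5 = 1; all invariant factors of ∂_1 are 1 so no torsion. So H_0 ≅ Z.
rank ∂_1 = 5, rank ∂_2 = 10 ⇒ b_1 = 15 − 5 − 10 = 0; ∂_2 has invariant factor(s) [2] giving torsion. So H_1 ≅ Z_2.
rank ∂_2 = 10, rank ∂_3 = 0 ⇒ b_2 = 10 − 10 − 0 = 0. So H_2 ≅ 0.

H_0 ≅ Z,  H_1 ≅ Z_2,  H_2 = 0.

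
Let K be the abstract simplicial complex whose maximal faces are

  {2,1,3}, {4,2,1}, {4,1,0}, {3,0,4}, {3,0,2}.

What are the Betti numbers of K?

b_0 = 1, b_1 = 1, b_2 = 0.

Fix the vertex order 0 < 1 < 2 < 3 < 4 and write every simplex with vertices in increasing order. Then dim K = 2 and the simplices of K are:

  0-simplices (5): [0], [1], [2], [3], [4]
  1-simplices (10): [0,1], [0,2], [0,3], [0,4], [1,2], [1,3], [1,4], [2,3], [2,4], [3,4]
  2-simplices (5): [0,1,4], [0,2,3], [0,3,4], [1,2,3], [1,2,4]

giving chain groups C_0 ≅ Z^5, C_1 ≅ Z^10, C_2 ≅ Z^5.

Boundary ∂_1: C_1 → C_0 is given by ∂[p,q] = [q] − [p]. For instance
  ∂[0,3] = [3] − [0].
The resulting 5×10 matrix has rank 4, and its Smith normal form has invariant factors (1,1,1,1).

Boundary ∂_2: C_2 → C_1 maps a triangle to the signed sum of its edges. For instance
  ∂[0,2,3] = [2,3] − [0,3] + [0,2],
  ∂[0,3,4] = [3,4] − [0,4] + [0,3].
The resulting 10×5 matrix has rank 5, and its Smith normal form has invariant factors (1,1,1,1,1).

Now H_k = ker ∂_k / im ∂_{k+1}, so:

  H_0: rank C_0 − rank ∂_1 = 5 − 4 = 1, and the invariant factors of ∂_1 are all 1, so H_0 ≅ Z.
  H_1: rank ker ∂_1 − rank ∂_2 = (10 − 4) − 5 = 1, and the invariant factors of ∂_2 are all 1, so H_1 ≅ Z.
  H_2: rank ker ∂_2 − rank ∂_3 = (5 − 5) − 0 = 0, and there is no ∂_3, so H_2 ≅ 0.

As a check, the Euler characteristic is 5 − 10 + 5 = 0, which agrees with 1 − 1 + 0 = 0.
(K is a triangulation of the Möbius band.)

Hence the Betti numbers are b_0 = 1, b_1 = 1, b_2 = 0.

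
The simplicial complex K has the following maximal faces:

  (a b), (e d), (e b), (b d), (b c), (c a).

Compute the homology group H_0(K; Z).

H_0 = Z.

K has 5 vertices, 6 edges.
rank ∂_0 = 0, rank ∂_1 = 4 ⇒ b_0 = 5 − 0 − 4 = 1; all invariant factors of ∂_1 are 1 so no torsion. So H_0 ≅ Z.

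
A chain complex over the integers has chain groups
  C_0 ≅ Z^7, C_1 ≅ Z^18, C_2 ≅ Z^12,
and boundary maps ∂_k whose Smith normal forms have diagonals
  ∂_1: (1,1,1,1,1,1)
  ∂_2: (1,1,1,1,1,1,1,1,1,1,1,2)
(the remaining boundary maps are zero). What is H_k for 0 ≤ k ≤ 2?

H_0: b_0 = 7 − 0 − 6 = 1; torsion from ∂_1 factors > 1: none. So H_0 ≅ Z.
H_1: b_1 = 18 − 6 − 12 = 0; torsion from ∂_2 factors > 1: [2]. So H_1 ≅ Z_2.
H_2: b_2 = 12 − 12 − 0 = 0; torsion from ∂_3 factors > 1: none. So H_2 ≅ 0.

H_0 ≅ Z,  H_1 ≅ Z_2,  H_2 = 0.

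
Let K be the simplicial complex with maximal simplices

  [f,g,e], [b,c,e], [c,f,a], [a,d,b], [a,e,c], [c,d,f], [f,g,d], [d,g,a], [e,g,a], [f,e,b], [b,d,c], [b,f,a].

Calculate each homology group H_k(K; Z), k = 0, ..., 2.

H_0 = Z,  H_1 = Z/2Z,  H_2 = 0.

Order the vertices as a < b < c < d < e < f < g. Listing each simplex with vertices in this order, K has dimension 2 with simplices:

  0-simplices (7): a, b, c, d, e, f, g
  1-simplices (18): ab, ac, ad, ae, af, ag, bc, bd, be, bf, cd, ce, cf, df, dg, ef, eg, fg
  2-simplices (12): abd, abf, ace, acf, adg, aeg, bcd, bce, bef, cdf, dfg, efg

Hence C_0 ≅ Z^7, C_1 ≅ Z^18, C_2 ≅ Z^12.

Boundary ∂_1: C_1 → C_0 sends each edge [p,q] (with p < q) to q − p. For instance
  ∂bf = f − b.
The resulting 7×18 matrix has rank 6, and its Smith normal form has invariant factors (1,1,1,1,1,1).

∂_2: C_2 → C_1 acts by ∂[p,q,r] = [q,r] − [p,r] + [p,q]. For instance
  ∂dfg = fg − dg + df,
  ∂adg = dg − ag + ad.
The 18×12 boundary matrix has rank 12 and Smith normal form diag(1,1,1,1,1,1,1,1,1,1,1,2).

Reading off H_k = ker ∂_k / im ∂_{k+1}:

  H_0: rank C_0 − rank ∂_1 = 7 − 6 = 1, and the invariant factors of ∂_1 are all 1, so H_0 ≅ Z.
  H_1: rank ker ∂_1 − rank ∂_2 = (18 − 6) − 12 = 0, and ∂_2 has invariant factor 2 > 1, so H_1 ≅ Z/2Z.
  H_2: rank ker ∂_2 − rank ∂_3 = (12 − 12) − 0 = 0, and there is no ∂_3, so H_2 ≅ 0.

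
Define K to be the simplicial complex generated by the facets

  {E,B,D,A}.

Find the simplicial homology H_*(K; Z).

Order the vertices as A < B < D < E. Listing each simplex with vertices in this order, K has dimension 3 with simplices:

  0-simplices (4): A, B, D, E
  1-simplices (6): AB, AD, AE, BD, BE, DE
  2-simplices (4): ABD, ABE, ADE, BDE
  3-simplices (1): ABDE

so the chain groups are C_0 ≅ Z^4, C_1 ≅ Z^6, C_2 ≅ Z^4, C_3 ≅ Z^1.

∂_1: C_1 → C_0 is given by ∂[p,q] = [q] − [p].
This gives a 4×6 integer matrix of rank 3; reducing to Smith normal form yields diagonal entries (1,1,1).

∂_2: C_2 → C_1 sends each 2-simplex [p,q,r] to [q,r] − [p,r] + [p,q]. For instance
  ∂ADE = DE − AE + AD,
  ∂ABE = BE − AE + AB.
This gives a 6×4 integer matrix of rank 3; reducing to Smith normal form yields diagonal entries (1,1,1).

∂_3: C_3 → C_2 sends each 3-simplex σ to the alternating sum Σ_i (−1)^i (σ with its i-th vertex removed). For instance
  ∂ABDE = BDE − ADE + ABE − ABD.
As a 4×1 matrix over Z this has rank 1, with invariant factors (1).

Reading off H_k = ker ∂_k / im ∂_{k+1}:

  H_0: rank C_0 − rank ∂_1 = 4 − 3 = 1, and the invariant factors of ∂_1 are all 1, so H_0 ≅ Z.
  H_1: rank ker ∂_1 − rank ∂_2 = (6 − 3) − 3 = 0, and the invariant factors of ∂_2 are all 1, so H_1 ≅ 0.
  H_2: rank ker ∂_2 − rank ∂_3 = (4 − 3) − 1 = 0, and the invariant factors of ∂_3 are all 1, so H_2 ≅ 0.
  H_3: rank ker ∂_3 − rank ∂_4 = (1 − 1) − 0 = 0, and there is no ∂_4, so H_3 ≅ 0.

(K is a triangulation of the 3-simplex.)

H_0 = Z,  H_1 = 0,  H_2 = 0,  H_3 = 0.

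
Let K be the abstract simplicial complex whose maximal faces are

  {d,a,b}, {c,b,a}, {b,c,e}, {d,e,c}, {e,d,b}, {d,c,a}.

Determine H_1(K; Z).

H_1 ≅ 0.

We work with the vertex ordering a < b < c < d < e. The simplices of K, each written with vertices in increasing order, are:

  0-simplices (5): a, b, c, d, e
  1-simplices (9): ab, ac, ad, bc, bd, be, cd, ce, de
  2-simplices (6): abc, abd, acd, bce, bde, cde

giving chain groups C_0 ≅ Z^5, C_1 ≅ Z^9, C_2 ≅ Z^6.

∂_1: C_1 → C_0 maps an edge to its endpoints' difference, ∂[p,q] = q − p.
The resulting 5×9 matrix has rank 4, and its Smith normal form has invariant factors (1,1,1,1).

∂_2: C_2 → C_1 acts by ∂[p,q,r] = [q,r] − [p,r] + [p,q]. For instance
  ∂abd = bd − ad + ab,
  ∂acd = cd − ad + ac.
The 9×6 boundary matrix has rank 5 and Smith normal form diag(1,1,1,1,1).

Computing H_k = (kernel of ∂_k) / (image of ∂_{k+1}):

  H_1: rank ker ∂_1 − rank ∂_2 = (9 − 4) − 5 = 0, and the invariant factors of ∂_2 are all 1, so H_1 = 0.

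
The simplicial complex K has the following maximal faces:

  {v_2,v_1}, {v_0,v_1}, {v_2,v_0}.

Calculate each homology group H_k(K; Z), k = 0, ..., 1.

Order the vertices as v_0 < v_1 < v_2. Listing each simplex with vertices in this order, K has dimension 1 with simplices:

  0-simplices (3): [v_0], [v_1], [v_2]
  1-simplices (3): [v_0,v_1], [v_0,v_2], [v_1,v_2]

so the chain groups are C_0 ≅ Z^3, C_1 ≅ Z^3.

The boundary map ∂_1: C_1 → C_0 sends each edge [p,q] (with p < q) to q − p. For instance
  ∂[v_0,v_1] = [v_1] − [v_0].
The 3×3 boundary matrix has rank 2 and Smith normal form diag(1,1).

Now H_k = ker ∂_k / im ∂_{k+1}, so:

  H_0: rank C_0 − rank ∂_1 = 3 − 2 = 1, and the invariant factors of ∂_1 are all 1, so H_0 = Z.
  H_1: rank ker ∂_1 − rank ∂_2 = (3 − 2) − 0 = 1, and there is no ∂_2, so H_1 = Z.

H_0 ≅ Z,  H_1 ≅ Z.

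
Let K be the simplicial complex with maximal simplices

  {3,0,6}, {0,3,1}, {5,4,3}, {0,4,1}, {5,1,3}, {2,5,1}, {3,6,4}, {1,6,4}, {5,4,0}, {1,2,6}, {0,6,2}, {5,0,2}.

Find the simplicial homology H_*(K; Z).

H_0 = Z,  H_1 = Z/2,  H_2 = 0.

Take the total order 0 < 1 < 2 < 3 < 4 < 5 < 6 on the vertex set. Then K (dimension 2) consists of the simplices:

  0-simplices (7): [0], [1], [2], [3], [4], [5], [6]
  1-simplices (18): [0,1], [0,2], [0,3], [0,4], [0,5], [0,6], [1,2], [1,3], [1,4], [1,5], [1,6], [2,5], [2,6], [3,4], [3,5], [3,6], [4,5], [4,6]
  2-simplices (12): [0,1,3], [0,1,4], [0,2,5], [0,2,6], [0,3,6], [0,4,5], [1,2,5], [1,2,6], [1,3,5], [1,4,6], [3,4,5], [3,4,6]

so the chain groups are C_0 ≅ Z^7, C_1 ≅ Z^18, C_2 ≅ Z^12.

Boundary ∂_1: C_1 → C_0 maps an edge to its endpoints' difference, ∂[p,q] = q − p.
The 7×18 boundary matrix has rank 6 and Smith normal form diag(1,1,1,1,1,1).

Boundary ∂_2: C_2 → C_1 acts by ∂[p,q,r] = [q,r] − [p,r] + [p,q]. For instance
  ∂[0,1,4] = [1,4] − [0,4] + [0,1],
  ∂[3,4,6] = [4,6] − [3,6] + [3,4].
As a 18×12 matrix over Z this has rank 12, with invariant factors (1,1,1,1,1,1,1,1,1,1,1,2).

Now H_k = ker ∂_k / im ∂_{k+1}, so:

  H_0: rank C_0 − rank ∂_1 = 7 − 6 = 1, and the invariant factors of ∂_1 are all 1, so H_0 = Z.
  H_1: rank ker ∂_1 − rank ∂_2 = (18 − 6) − 12 = 0, and ∂_2 has invariant factor 2 > 1, so H_1 = Z/2.
  H_2: rank ker ∂_2 − rank ∂_3 = (12 − 12) − 0 = 0, and there is no ∂_3, so H_2 = 0.

As a check, the Euler characteristic is 7 − 18 + 12 = 1, which agrees with 1 − 0 + 0 = 1.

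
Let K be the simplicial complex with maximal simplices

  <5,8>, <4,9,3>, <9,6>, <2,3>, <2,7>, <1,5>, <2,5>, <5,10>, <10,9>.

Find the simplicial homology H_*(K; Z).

H_0 = Z,  H_1 = Z,  H_2 = 0.

We work with the vertex ordering 1 < 2 < 3 < 4 < 5 < 6 < 7 < 8 < 9 < 10. The simplices of K, each written with vertices in increasing order, are:

  0-simplices (10): [1], [2], [3], [4], [5], [6], [7], [8], [9], [10]
  1-simplices (11): [1,5], [2,3], [2,5], [2,7], [3,4], [3,9], [4,9], [5,8], [5,10], [6,9], [9,10]
  2-simplices (1): [3,4,9]

so the chain groups are C_0 ≅ Z^10, C_1 ≅ Z^11, C_2 ≅ Z^1.

∂_1: C_1 → C_0 maps an edge to its endpoints' difference, ∂[p,q] = q − p. For instance
  ∂[4,9] = [9] − [4].
The resulting 10×11 matrix has rank 9, and its Smith normal form has invariant factors (1,1,1,1,1,1,1,1,1).

∂_2: C_2 → C_1 acts by ∂[p,q,r] = [q,r] − [p,r] + [p,q]. For instance
  ∂[3,4,9] = [4,9] − [3,9] + [3,4].
The 11×1 boundary matrix has rank 1 and Smith normal form diag(1).

Reading off H_k = ker ∂_k / im ∂_{k+1}:

  H_0: rank C_0 − rank ∂_1 = 10 − 9 = 1, and the invariant factors of ∂_1 are all 1, so H_0 ≅ Z.
  H_1: rank ker ∂_1 − rank ∂_2 = (11 − 9) − 1 = 1, and the invariant factors of ∂_2 are all 1, so H_1 ≅ Z.
  H_2: rank ker ∂_2 − rank ∂_3 = (1 − 1) − 0 = 0, and there is no ∂_3, so H_2 ≅ 0.

As a check, the Euler characteristic is 10 − 11 + 1 = 0, which agrees with 1 − 1 + 0 = 0.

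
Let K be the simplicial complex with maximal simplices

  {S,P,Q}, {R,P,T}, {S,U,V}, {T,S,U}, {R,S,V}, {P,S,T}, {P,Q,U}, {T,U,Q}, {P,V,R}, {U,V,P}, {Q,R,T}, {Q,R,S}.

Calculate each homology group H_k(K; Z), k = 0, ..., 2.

H_0 ≅ Z,  H_1 ≅ Z/2,  H_2 = 0.

Fix the vertex order P < Q < R < S < T < U < V and write every simplex with vertices in increasing order. Then dim K = 2 and the simplices of K are:

  0-simplices (7): P, Q, R, S, T, U, V
  1-simplices (18): PQ, PR, PS, PT, PU, PV, QR, QS, QT, QU, RS, RT, RV, ST, SU, SV, TU, UV
  2-simplices (12): PQS, PQU, PRT, PRV, PST, PUV, QRS, QRT, QTU, RSV, STU, SUV

giving chain groups C_0 ≅ Z^7, C_1 ≅ Z^18, C_2 ≅ Z^12.

∂_1: C_1 → C_0 is given by ∂[p,q] = [q] − [p]. For instance
  ∂TU = U − T.
The resulting 7×18 matrix has rank 6, and its Smith normal form has invariant factors (1,1,1,1,1,1).

The boundary map ∂_2: C_2 → C_1 acts by ∂[p,q,r] = [q,r] − [p,r] + [p,q]. For instance
  ∂QRT = RT − QT + QR,
  ∂PST = ST − PT + PS.
As a 18×12 matrix over Z this has rank 12, with invariant factors (1,1,1,1,1,1,1,1,1,1,1,2).

Now H_k = ker ∂_k / im ∂_{k+1}, so:

  H_0: rank C_0 − rank ∂_1 = 7 − 6 = 1, and the invariant factors of ∂_1 are all 1, so H_0 = Z.
  H_1: rank ker ∂_1 − rank ∂_2 = (18 − 6) − 12 = 0, and ∂_2 has invariant factor 2 > 1, so H_1 = Z/2.
  H_2: rank ker ∂_2 − rank ∂_3 = (12 − 12) − 0 = 0, and there is no ∂_3, so H_2 = 0.

(K is a triangulation of the real projective plane RP^2.)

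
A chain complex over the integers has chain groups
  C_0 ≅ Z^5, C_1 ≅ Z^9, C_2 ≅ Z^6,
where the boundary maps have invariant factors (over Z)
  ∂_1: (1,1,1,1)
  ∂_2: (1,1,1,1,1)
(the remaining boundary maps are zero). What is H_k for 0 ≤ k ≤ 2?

H_0 ≅ Z,  H_1 = 0,  H_2 ≅ Z.

H_0: b_0 = 5 − 0 − 4 = 1; torsion from ∂_1 factors > 1: none. So H_0 ≅ Z.
H_1: b_1 = 9 − 4 − 5 = 0; torsion from ∂_2 factors > 1: none. So H_1 ≅ 0.
H_2: b_2 = 6 − 5 − 0 = 1; torsion from ∂_3 factors > 1: none. So H_2 ≅ Z.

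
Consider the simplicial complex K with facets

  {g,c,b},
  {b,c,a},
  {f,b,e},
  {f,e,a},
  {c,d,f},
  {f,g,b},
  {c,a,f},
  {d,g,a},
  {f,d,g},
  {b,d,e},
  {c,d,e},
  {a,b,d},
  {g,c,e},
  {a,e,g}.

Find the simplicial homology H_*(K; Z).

H_0 ≅ Z,  H_1 ≅ Z^2,  H_2 ≅ Z.

Take the total order a < b < c < d < e < f < g on the vertex set. Then K (dimension 2) consists of the simplices:

  0-simplices (7): a, b, c, d, e, f, g
  1-simplices (21): ab, ac, ad, ae, af, ag, bc, bd, be, bf, bg, cd, ce, cf, cg, de, df, dg, ef, eg, fg
  2-simplices (14): abc, abd, acf, adg, aef, aeg, bcg, bde, bef, bfg, cde, cdf, ceg, dfg

Hence C_0 ≅ Z^7, C_1 ≅ Z^21, C_2 ≅ Z^14.

Boundary ∂_1: C_1 → C_0 is given by ∂[p,q] = [q] − [p]. For instance
  ∂ad = d − a.
This gives a 7×21 integer matrix of rank 6; reducing to Smith normal form yields diagonal entries (1,1,1,1,1,1).

The boundary map ∂_2: C_2 → C_1 sends each 2-simplex [p,q,r] to [q,r] − [p,r] + [p,q]. For instance
  ∂abc = bc − ac + ab,
  ∂abd = bd − ad + ab.
The resulting 21×14 matrix has rank 13, and its Smith normal form has invariant factors (1,1,1,1,1,1,1,1,1,1,1,1,1).

Reading off H_k = ker ∂_k / im ∂_{k+1}:

  H_0: rank C_0 − rank ∂_1 = 7 − 6 = 1, and the invariant factors of ∂_1 are all 1, so H_0 ≅ Z.
  H_1: rank ker ∂_1 − rank ∂_2 = (21 − 6) − 13 = 2, and the invariant factors of ∂_2 are all 1, so H_1 ≅ Z^2.
  H_2: rank ker ∂_2 − rank ∂_3 = (14 − 13) − 0 = 1, and there is no ∂_3, so H_2 ≅ Z.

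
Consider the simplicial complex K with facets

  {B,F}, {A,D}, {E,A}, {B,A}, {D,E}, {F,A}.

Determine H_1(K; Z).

Fix the vertex order A < B < D < E < F and write every simplex with vertices in increasing order. Then dim K = 1 and the simplices of K are:

  0-simplices (5): A, B, D, E, F
  1-simplices (6): AB, AD, AE, AF, BF, DE

Hence C_0 ≅ Z^5, C_1 ≅ Z^6.

The boundary map ∂_1: C_1 → C_0 sends each edge [p,q] (with p < q) to q − p. For instance
  ∂AD = D − A.
The resulting 5×6 matrix has rank 4, and its Smith normal form has invariant factors (1,1,1,1).

Reading off H_k = ker ∂_k / im ∂_{k+1}:

  H_1: rank ker ∂_1 − rank ∂_2 = (6 − 4) − 0 = 2, and there is no ∂_2, so H_1 = Z^2.

H_1 ≅ Z^2.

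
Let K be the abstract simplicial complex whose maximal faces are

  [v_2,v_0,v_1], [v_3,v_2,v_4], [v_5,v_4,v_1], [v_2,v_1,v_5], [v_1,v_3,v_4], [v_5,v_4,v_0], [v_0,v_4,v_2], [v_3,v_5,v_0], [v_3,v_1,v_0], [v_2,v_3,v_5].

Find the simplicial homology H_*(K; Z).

K has 6 vertices, 15 edges, 10 triangles.
rank ∂_0 = 0, rank ∂_1 = 5 ⇒ b_0 = 6 − 0 − 5 = 1; all invariant factors of ∂_1 are 1 so no torsion. So H_0 ≅ Z.
rank ∂_1 = 5, rank ∂_2 = 10 ⇒ b_1 = 15 − 5 − 10 = 0; ∂_2 has invariant factor(s) [2] giving torsion. So H_1 ≅ Z/2.
rank ∂_2 = 10, rank ∂_3 = 0 ⇒ b_2 = 10 − 10 − 0 = 0. So H_2 ≅ 0.

H_0 ≅ Z,  H_1 ≅ Z/2,  H_2 = 0.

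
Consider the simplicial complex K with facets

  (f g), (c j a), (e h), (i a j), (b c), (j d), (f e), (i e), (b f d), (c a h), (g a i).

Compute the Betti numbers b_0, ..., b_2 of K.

We work with the vertex ordering a < b < c < d < e < f < g < h < i < j. The simplices of K, each written with vertices in increasing order, are:

  0-simplices (10): a, b, c, d, e, f, g, h, i, j
  1-simplices (18): ac, ag, ah, ai, aj, bc, bd, bf, ch, cj, df, dj, ef, eh, ei, fg, gi, ij
  2-simplices (5): ach, acj, agi, aij, bdf

Hence C_0 ≅ Z^10, C_1 ≅ Z^18, C_2 ≅ Z^5.

Boundary ∂_1: C_1 → C_0 sends each edge [p,q] (with p < q) to q − p.
This gives a 10×18 integer matrix of rank 9; reducing to Smith normal form yields diagonal entries (1,1,1,1,1,1,1,1,1).

The boundary map ∂_2: C_2 → C_1 maps a triangle to the signed sum of its edges. For instance
  ∂agi = gi − ai + ag,
  ∂ach = ch − ah + ac.
The 18×5 boundary matrix has rank 5 and Smith normal form diag(1,1,1,1,1).

Computing H_k = (kernel of ∂_k) / (image of ∂_{k+1}):

  H_0: rank C_0 − rank ∂_1 = 10 − 9 = 1, and the invariant factors of ∂_1 are all 1, so H_0 = Z.
  H_1: rank ker ∂_1 − rank ∂_2 = (18 − 9) − 5 = 4, and the invariant factors of ∂_2 are all 1, so H_1 = Z^4.
  H_2: rank ker ∂_2 − rank ∂_3 = (5 − 5) − 0 = 0, and there is no ∂_3, so H_2 = 0.

Hence the Betti numbers are b_0 = 1, b_1 = 4, b_2 = 0.

b_0 = 1, b_1 = 4, b_2 = 0.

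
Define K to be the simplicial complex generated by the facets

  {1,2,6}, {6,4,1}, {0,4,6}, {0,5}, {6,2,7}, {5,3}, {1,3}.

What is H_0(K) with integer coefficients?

H_0 ≅ Z.

Order the vertices as 0 < 1 < 2 < 3 < 4 < 5 < 6 < 7. Listing each simplex with vertices in this order, K has dimension 2 with simplices:

  0-simplices (8): [0], [1], [2], [3], [4], [5], [6], [7]
  1-simplices (12): [0,4], [0,5], [0,6], [1,2], [1,3], [1,4], [1,6], [2,6], [2,7], [3,5], [4,6], [6,7]
  2-simplices (4): [0,4,6], [1,2,6], [1,4,6], [2,6,7]

giving chain groups C_0 ≅ Z^8, C_1 ≅ Z^12, C_2 ≅ Z^4.

Boundary ∂_1: C_1 → C_0 sends each edge [p,q] (with p < q) to q − p.
This gives a 8×12 integer matrix of rank 7; reducing to Smith normal form yields diagonal entries (1,1,1,1,1,1,1).

∂_2: C_2 → C_1 acts by ∂[p,q,r] = [q,r] − [p,r] + [p,q]. For instance
  ∂[1,4,6] = [4,6] − [1,6] + [1,4],
  ∂[0,4,6] = [4,6] − [0,6] + [0,4].
As a 12×4 matrix over Z this has rank 4, with invariant factors (1,1,1,1).

Reading off H_k = ker ∂_k / im ∂_{k+1}:

  H_0: rank C_0 − rank ∂_1 = 8 − 7 = 1, and the invariant factors of ∂_1 are all 1, so H_0 = Z.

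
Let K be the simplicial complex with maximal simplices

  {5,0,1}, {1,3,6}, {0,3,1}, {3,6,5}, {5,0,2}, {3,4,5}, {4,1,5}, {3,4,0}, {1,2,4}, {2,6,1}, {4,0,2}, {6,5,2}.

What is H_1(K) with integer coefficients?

H_1 ≅ Z/2.

K has 7 vertices, 18 edges, 12 triangles.
rank ∂_1 = 6, rank ∂_2 = 12 ⇒ b_1 = 18 − 6 − 12 = 0; ∂_2 has invariant factor(s) [2] giving torsion. So H_1 ≅ Z/2.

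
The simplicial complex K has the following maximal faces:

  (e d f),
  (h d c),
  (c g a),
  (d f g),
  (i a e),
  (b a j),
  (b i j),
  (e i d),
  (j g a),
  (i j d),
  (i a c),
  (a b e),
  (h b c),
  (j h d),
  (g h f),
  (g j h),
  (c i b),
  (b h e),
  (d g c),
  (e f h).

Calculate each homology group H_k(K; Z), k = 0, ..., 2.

Take the total order a < b < c < d < e < f < g < h < i < j on the vertex set. Then K (dimension 2) consists of the simplices:

  0-simplices (10): a, b, c, d, e, f, g, h, i, j
  1-simplices (30): ab, ac, ae, ag, ai, aj, bc, be, bh, bi, bj, cd, cg, ch, ci, de, df, dg, dh, di, dj, ef, eh, ei, fg, fh, gh, gj, hj, ij
  2-simplices (20): abe, abj, acg, aci, aei, agj, bch, bci, beh, bij, cdg, cdh, def, dei, dfg, dhj, dij, efh, fgh, ghj

so the chain groups are C_0 ≅ Z^10, C_1 ≅ Z^30, C_2 ≅ Z^20.

The boundary map ∂_1: C_1 → C_0 sends each edge [p,q] (with p < q) to q − p. For instance
  ∂dh = h − d.
The resulting 10×30 matrix has rank 9, and its Smith normal form has invariant factors (1,1,1,1,1,1,1,1,1).

∂_2: C_2 → C_1 sends each 2-simplex [p,q,r] to [q,r] − [p,r] + [p,q]. For instance
  ∂acg = cg − ag + ac,
  ∂dfg = fg − dg + df.
This gives a 30×20 integer matrix of rank 20; reducing to Smith normal form yields diagonal entries (1,1,1,1,1,1,1,1,1,1,1,1,1,1,1,1,1,1,1,2).

From H_k ≅ ker(∂_k) / im(∂_{k+1}) we obtain:

  H_0: rank C_0 − rank ∂_1 = 10 − 9 = 1, and the invariant factors of ∂_1 are all 1, so H_0 = Z.
  H_1: rank ker ∂_1 − rank ∂_2 = (30 − 9) − 20 = 1, and ∂_2 has invariant factor 2 > 1, so H_1 = Z ⊕ Z/2Z.
  H_2: rank ker ∂_2 − rank ∂_3 = (20 − 20) − 0 = 0, and there is no ∂_3, so H_2 = 0.

(K is a triangulation of the Klein bottle.)

H_0 ≅ Z,  H_1 ≅ Z ⊕ Z/2Z,  H_2 = 0.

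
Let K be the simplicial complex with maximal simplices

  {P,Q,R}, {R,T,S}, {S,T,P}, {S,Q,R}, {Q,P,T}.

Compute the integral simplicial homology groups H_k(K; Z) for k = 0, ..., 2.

We work with the vertex ordering P < Q < R < S < T. The simplices of K, each written with vertices in increasing order, are:

  0-simplices (5): P, Q, R, S, T
  1-simplices (10): PQ, PR, PS, PT, QR, QS, QT, RS, RT, ST
  2-simplices (5): PQR, PQT, PST, QRS, RST

giving chain groups C_0 ≅ Z^5, C_1 ≅ Z^10, C_2 ≅ Z^5.

The boundary map ∂_1: C_1 → C_0 sends each edge [p,q] (with p < q) to q − p.
The resulting 5×10 matrix has rank 4, and its Smith normal form has invariant factors (1,1,1,1).

∂_2: C_2 → C_1 acts by ∂[p,q,r] = [q,r] − [p,r] + [p,q]. For instance
  ∂QRS = RS − QS + QR,
  ∂PQR = QR − PR + PQ.
The resulting 10×5 matrix has rank 5, and its Smith normal form has invariant factors (1,1,1,1,1).

Now H_k = ker ∂_k / im ∂_{k+1}, so:

  H_0: rank C_0 − rank ∂_1 = 5 − 4 = 1, and the invariant factors of ∂_1 are all 1, so H_0 = Z.
  H_1: rank ker ∂_1 − rank ∂_2 = (10 − 4) − 5 = 1, and the invariant factors of ∂_2 are all 1, so H_1 = Z.
  H_2: rank ker ∂_2 − rank ∂_3 = (5 − 5) − 0 = 0, and there is no ∂_3, so H_2 = 0.

As a check, the Euler characteristic is 5 − 10 + 5 = 0, which agrees with 1 − 1 + 0 = 0.
(K is a triangulation of the Möbius band.)

H_0 = Z,  H_1 = Z,  H_2 = 0.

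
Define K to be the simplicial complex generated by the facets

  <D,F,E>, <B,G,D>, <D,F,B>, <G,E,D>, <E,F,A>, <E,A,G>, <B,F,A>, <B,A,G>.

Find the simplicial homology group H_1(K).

We work with the vertex ordering A < B < D < E < F < G. The simplices of K, each written with vertices in increasing order, are:

  0-simplices (6): A, B, D, E, F, G
  1-simplices (12): AB, AE, AF, AG, BD, BF, BG, DE, DF, DG, EF, EG
  2-simplices (8): ABF, ABG, AEF, AEG, BDF, BDG, DEF, DEG

giving chain groups C_0 ≅ Z^6, C_1 ≅ Z^12, C_2 ≅ Z^8.

∂_1: C_1 → C_0 sends each edge [p,q] (with p < q) to q − p. For instance
  ∂BF = F − B.
The resulting 6×12 matrix has rank 5, and its Smith normal form has invariant factors (1,1,1,1,1).

∂_2: C_2 → C_1 acts by ∂[p,q,r] = [q,r] − [p,r] + [p,q]. For instance
  ∂BDF = DF − BF + BD,
  ∂AEF = EF − AF + AE.
The 12×8 boundary matrix has rank 7 and Smith normal form diag(1,1,1,1,1,1,1).

Now H_k = ker ∂_k / im ∂_{k+1}, so:

  H_1: rank ker ∂_1 − rank ∂_2 = (12 − 5) − 7 = 0, and the invariant factors of ∂_2 are all 1, so H_1 ≅ 0.

(K is a triangulation of the 2-sphere S^2.)

H_1 = 0.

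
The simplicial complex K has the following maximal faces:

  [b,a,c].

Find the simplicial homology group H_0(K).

Fix the vertex order a < b < c and write every simplex with vertices in increasing order. Then dim K = 2 and the simplices of K are:

  0-simplices (3): a, b, c
  1-simplices (3): ab, ac, bc
  2-simplices (1): abc

Hence C_0 ≅ Z^3, C_1 ≅ Z^3, C_2 ≅ Z^1.

Boundary ∂_1: C_1 → C_0 sends each edge [p,q] (with p < q) to q − p. For instance
  ∂bc = c − b.
As a 3×3 matrix over Z this has rank 2, with invariant factors (1,1).

∂_2: C_2 → C_1 acts by ∂[p,q,r] = [q,r] − [p,r] + [p,q]. For instance
  ∂abc = bc − ac + ab.
As a 3×1 matrix over Z this has rank 1, with invariant factors (1).

Computing H_k = (kernel of ∂_k) / (image of ∂_{k+1}):

  H_0: rank C_0 − rank ∂_1 = 3 − 2 = 1, and the invariant factors of ∂_1 are all 1, so H_0 ≅ Z.

H_0 ≅ Z.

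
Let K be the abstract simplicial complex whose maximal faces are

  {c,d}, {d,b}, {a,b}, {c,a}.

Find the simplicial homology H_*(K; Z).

Order the vertices as a < b < c < d. Listing each simplex with vertices in this order, K has dimension 1 with simplices:

  0-simplices (4): a, b, c, d
  1-simplices (4): ab, ac, bd, cd

giving chain groups C_0 ≅ Z^4, C_1 ≅ Z^4.

Boundary ∂_1: C_1 → C_0 is given by ∂[p,q] = [q] − [p]. For instance
  ∂cd = d − c.
The 4×4 boundary matrix has rank 3 and Smith normal form diag(1,1,1).

Computing H_k = (kernel of ∂_k) / (image of ∂_{k+1}):

  H_0: rank C_0 − rank ∂_1 = 4 − 3 = 1, and the invariant factors of ∂_1 are all 1, so H_0 = Z.
  H_1: rank ker ∂_1 − rank ∂_2 = (4 − 3) − 0 = 1, and there is no ∂_2, so H_1 = Z.

(K is a triangulation of the circle S^1.)

H_0 = Z,  H_1 = Z.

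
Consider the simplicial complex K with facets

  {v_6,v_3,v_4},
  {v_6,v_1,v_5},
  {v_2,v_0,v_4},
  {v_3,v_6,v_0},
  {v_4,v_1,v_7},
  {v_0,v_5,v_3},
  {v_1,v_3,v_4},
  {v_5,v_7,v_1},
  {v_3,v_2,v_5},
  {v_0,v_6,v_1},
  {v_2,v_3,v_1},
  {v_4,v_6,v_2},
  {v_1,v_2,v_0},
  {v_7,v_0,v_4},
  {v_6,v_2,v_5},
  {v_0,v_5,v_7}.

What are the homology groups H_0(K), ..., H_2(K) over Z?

H_0 ≅ Z,  H_1 ≅ Z^2,  H_2 ≅ Z.

Order the vertices as v_0 < v_1 < v_2 < v_3 < v_4 < v_5 < v_6 < v_7. Listing each simplex with vertices in this order, K has dimension 2 with simplices:

  0-simplices (8): [v_0], [v_1], [v_2], [v_3], [v_4], [v_5], [v_6], [v_7]
  1-simplices (24): (24 of them)
  2-simplices (16): (16 of them)

Hence C_0 ≅ Z^8, C_1 ≅ Z^24, C_2 ≅ Z^16.

∂_1: C_1 → C_0 sends each edge [p,q] (with p < q) to q − p. For instance
  ∂[v_1,v_4] = [v_4] − [v_1].
The resulting 8×24 matrix has rank 7, and its Smith normal form has invariant factors (1,1,1,1,1,1,1).

Boundary ∂_2: C_2 → C_1 acts by ∂[p,q,r] = [q,r] − [p,r] + [p,q]. For instance
  ∂[v_2,v_4,v_6] = [v_4,v_6] − [v_2,v_6] + [v_2,v_4],
  ∂[v_1,v_5,v_7] = [v_5,v_7] − [v_1,v_7] + [v_1,v_5].
This gives a 24×16 integer matrix of rank 15; reducing to Smith normal form yields diagonal entries (1,1,1,1,1,1,1,1,1,1,1,1,1,1,1).

Now H_k = ker ∂_k / im ∂_{k+1}, so:

  H_0: rank C_0 − rank ∂_1 = 8 − 7 = 1, and the invariant factors of ∂_1 are all 1, so H_0 = Z.
  H_1: rank ker ∂_1 − rank ∂_2 = (24 − 7) − 15 = 2, and the invariant factors of ∂_2 are all 1, so H_1 = Z^2.
  H_2: rank ker ∂_2 − rank ∂_3 = (16 − 15) − 0 = 1, and there is no ∂_3, so H_2 = Z.

(K is a triangulation of the torus T^2.)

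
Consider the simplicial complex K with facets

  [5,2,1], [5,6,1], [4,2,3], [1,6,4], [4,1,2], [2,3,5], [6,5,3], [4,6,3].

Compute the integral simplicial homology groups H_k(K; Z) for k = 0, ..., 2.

H_0 = Z,  H_1 = 0,  H_2 = Z.

Fix the vertex order 1 < 2 < 3 < 4 < 5 < 6 and write every simplex with vertices in increasing order. Then dim K = 2 and the simplices of K are:

  0-simplices (6): [1], [2], [3], [4], [5], [6]
  1-simplices (12): [1,2], [1,4], [1,5], [1,6], [2,3], [2,4], [2,5], [3,4], [3,5], [3,6], [4,6], [5,6]
  2-simplices (8): [1,2,4], [1,2,5], [1,4,6], [1,5,6], [2,3,4], [2,3,5], [3,4,6], [3,5,6]

Hence C_0 ≅ Z^6, C_1 ≅ Z^12, C_2 ≅ Z^8.

The boundary map ∂_1: C_1 → C_0 maps an edge to its endpoints' difference, ∂[p,q] = q − p.
The resulting 6×12 matrix has rank 5, and its Smith normal form has invariant factors (1,1,1,1,1).

Boundary ∂_2: C_2 → C_1 acts by ∂[p,q,r] = [q,r] − [p,r] + [p,q]. For instance
  ∂[2,3,5] = [3,5] − [2,5] + [2,3],
  ∂[3,4,6] = [4,6] − [3,6] + [3,4].
The 12×8 boundary matrix has rank 7 and Smith normal form diag(1,1,1,1,1,1,1).

Now H_k = ker ∂_k / im ∂_{k+1}, so:

  H_0: rank C_0 − rank ∂_1 = 6 − 5 = 1, and the invariant factors of ∂_1 are all 1, so H_0 = Z.
  H_1: rank ker ∂_1 − rank ∂_2 = (12 − 5) − 7 = 0, and the invariant factors of ∂_2 are all 1, so H_1 = 0.
  H_2: rank ker ∂_2 − rank ∂_3 = (8 − 7) − 0 = 1, and there is no ∂_3, so H_2 = Z.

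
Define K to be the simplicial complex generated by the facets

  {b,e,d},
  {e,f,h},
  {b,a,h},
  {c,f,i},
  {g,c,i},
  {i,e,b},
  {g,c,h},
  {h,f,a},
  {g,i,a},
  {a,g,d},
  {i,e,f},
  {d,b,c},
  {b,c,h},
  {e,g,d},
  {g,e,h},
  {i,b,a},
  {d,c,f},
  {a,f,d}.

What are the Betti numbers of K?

b_0 = 1, b_1 = 2, b_2 = 1.

K has 9 vertices, 27 edges, 18 triangles.
rank ∂_0 = 0, rank ∂_1 = 8 ⇒ b_0 = 9 − 0 − 8 = 1; all invariant factors of ∂_1 are 1 so no torsion. So H_0 = Z.
rank ∂_1 = 8, rank ∂_2 = 17 ⇒ b_1 = 27 − 8 − 17 = 2; all invariant factors of ∂_2 are 1 so no torsion. So H_1 = Z^2.
rank ∂_2 = 17, rank ∂_3 = 0 ⇒ b_2 = 18 − 17 − 0 = 1. So H_2 = Z.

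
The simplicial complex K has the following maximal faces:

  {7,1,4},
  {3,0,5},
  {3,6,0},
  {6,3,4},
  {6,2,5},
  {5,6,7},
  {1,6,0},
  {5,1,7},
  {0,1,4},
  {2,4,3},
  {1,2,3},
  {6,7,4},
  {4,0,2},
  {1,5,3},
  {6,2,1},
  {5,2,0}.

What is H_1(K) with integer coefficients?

H_1 = Z^2.

K has 8 vertices, 24 edges, 16 triangles.
rank ∂_1 = 7, rank ∂_2 = 15 ⇒ b_1 = 24 − 7 − 15 = 2; all invariant factors of ∂_2 are 1 so no torsion. So H_1 = Z^2.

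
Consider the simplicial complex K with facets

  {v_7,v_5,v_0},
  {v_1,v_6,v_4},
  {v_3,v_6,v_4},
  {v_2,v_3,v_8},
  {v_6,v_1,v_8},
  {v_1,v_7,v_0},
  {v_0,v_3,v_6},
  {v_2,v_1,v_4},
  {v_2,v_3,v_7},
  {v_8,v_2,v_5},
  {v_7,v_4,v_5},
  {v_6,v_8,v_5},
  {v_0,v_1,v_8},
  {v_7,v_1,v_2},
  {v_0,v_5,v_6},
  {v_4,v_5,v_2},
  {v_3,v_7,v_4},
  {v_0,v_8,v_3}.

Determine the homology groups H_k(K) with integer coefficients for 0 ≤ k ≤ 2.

We work with the vertex ordering v_0 < v_1 < v_2 < v_3 < v_4 < v_5 < v_6 < v_7 < v_8. The simplices of K, each written with vertices in increasing order, are:

  0-simplices (9): [v_0], [v_1], [v_2], [v_3], [v_4], [v_5], [v_6], [v_7], [v_8]
  1-simplices (27): (27 of them)
  2-simplices (18): (18 of them)

so the chain groups are C_0 ≅ Z^9, C_1 ≅ Z^27, C_2 ≅ Z^18.

The boundary map ∂_1: C_1 → C_0 maps an edge to its endpoints' difference, ∂[p,q] = q − p. For instance
  ∂[v_3,v_6] = [v_6] − [v_3].
As a 9×27 matrix over Z this has rank 8, with invariant factors (1,1,1,1,1,1,1,1).

Boundary ∂_2: C_2 → C_1 sends each 2-simplex [p,q,r] to [q,r] − [p,r] + [p,q]. For instance
  ∂[v_1,v_2,v_7] = [v_2,v_7] − [v_1,v_7] + [v_1,v_2],
  ∂[v_2,v_3,v_8] = [v_3,v_8] − [v_2,v_8] + [v_2,v_3].
This gives a 27×18 integer matrix of rank 18; reducing to Smith normal form yields diagonal entries (1,1,1,1,1,1,1,1,1,1,1,1,1,1,1,1,1,2).

From H_k ≅ ker(∂_k) / im(∂_{k+1}) we obtain:

  H_0: rank C_0 − rank ∂_1 = 9 − 8 = 1, and the invariant factors of ∂_1 are all 1, so H_0 ≅ Z.
  H_1: rank ker ∂_1 − rank ∂_2 = (27 − 8) − 18 = 1, and ∂_2 has invariant factor 2 > 1, so H_1 ≅ Z ⊕ Z_2.
  H_2: rank ker ∂_2 − rank ∂_3 = (18 − 18) − 0 = 0, and there is no ∂_3, so H_2 ≅ 0.

As a check, the Euler characteristic is 9 − 27 + 18 = 0, which agrees with 1 − 1 + 0 = 0.
(K is a triangulation of the Klein bottle.)

H_0 ≅ Z,  H_1 ≅ Z ⊕ Z_2,  H_2 = 0.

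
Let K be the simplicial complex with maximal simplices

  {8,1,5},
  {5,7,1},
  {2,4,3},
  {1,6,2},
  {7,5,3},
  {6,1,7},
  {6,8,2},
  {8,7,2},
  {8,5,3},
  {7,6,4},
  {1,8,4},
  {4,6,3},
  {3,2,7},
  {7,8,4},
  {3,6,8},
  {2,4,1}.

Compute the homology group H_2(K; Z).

Take the total order 1 < 2 < 3 < 4 < 5 < 6 < 7 < 8 on the vertex set. Then K (dimension 2) consists of the simplices:

  0-simplices (8): [1], [2], [3], [4], [5], [6], [7], [8]
  1-simplices (24): (24 of them)
  2-simplices (16): [1,2,4], [1,2,6], [1,4,8], [1,5,7], [1,5,8], [1,6,7], [2,3,4], [2,3,7], [2,6,8], [2,7,8], [3,4,6], [3,5,7], [3,5,8], [3,6,8], [4,6,7], [4,7,8]

giving chain groups C_0 ≅ Z^8, C_1 ≅ Z^24, C_2 ≅ Z^16.

Boundary ∂_1: C_1 → C_0 maps an edge to its endpoints' difference, ∂[p,q] = q − p.
The 8×24 boundary matrix has rank 7 and Smith normal form diag(1,1,1,1,1,1,1).

∂_2: C_2 → C_1 sends each 2-simplex [p,q,r] to [q,r] − [p,r] + [p,q]. For instance
  ∂[1,2,4] = [2,4] − [1,4] + [1,2],
  ∂[1,2,6] = [2,6] − [1,6] + [1,2].
The resulting 24×16 matrix has rank 15, and its Smith normal form has invariant factors (1,1,1,1,1,1,1,1,1,1,1,1,1,1,1).

Computing H_k = (kernel of ∂_k) / (image of ∂_{k+1}):

  H_2: rank ker ∂_2 − rank ∂_3 = (16 − 15) − 0 = 1, and there is no ∂_3, so H_2 ≅ Z.

H_2 ≅ Z.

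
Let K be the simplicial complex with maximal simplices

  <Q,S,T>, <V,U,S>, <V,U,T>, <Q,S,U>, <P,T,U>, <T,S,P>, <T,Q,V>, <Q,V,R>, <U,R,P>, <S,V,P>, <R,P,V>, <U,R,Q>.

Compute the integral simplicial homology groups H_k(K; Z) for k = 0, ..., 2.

H_0 ≅ Z,  H_1 ≅ Z/2Z,  H_2 = 0.

Order the vertices as P < Q < R < S < T < U < V. Listing each simplex with vertices in this order, K has dimension 2 with simplices:

  0-simplices (7): P, Q, R, S, T, U, V
  1-simplices (18): PR, PS, PT, PU, PV, QR, QS, QT, QU, QV, RU, RV, ST, SU, SV, TU, TV, UV
  2-simplices (12): PRU, PRV, PST, PSV, PTU, QRU, QRV, QST, QSU, QTV, SUV, TUV

giving chain groups C_0 ≅ Z^7, C_1 ≅ Z^18, C_2 ≅ Z^12.

∂_1: C_1 → C_0 is given by ∂[p,q] = [q] − [p]. For instance
  ∂RU = U − R.
As a 7×18 matrix over Z this has rank 6, with invariant factors (1,1,1,1,1,1).

∂_2: C_2 → C_1 acts by ∂[p,q,r] = [q,r] − [p,r] + [p,q]. For instance
  ∂QSU = SU − QU + QS,
  ∂PST = ST − PT + PS.
This gives a 18×12 integer matrix of rank 12; reducing to Smith normal form yields diagonal entries (1,1,1,1,1,1,1,1,1,1,1,2).

Reading off H_k = ker ∂_k / im ∂_{k+1}:

  H_0: rank C_0 − rank ∂_1 = 7 − 6 = 1, and the invariant factors of ∂_1 are all 1, so H_0 ≅ Z.
  H_1: rank ker ∂_1 − rank ∂_2 = (18 − 6) − 12 = 0, and ∂_2 has invariant factor 2 > 1, so H_1 ≅ Z/2Z.
  H_2: rank ker ∂_2 − rank ∂_3 = (12 − 12) − 0 = 0, and there is no ∂_3, so H_2 ≅ 0.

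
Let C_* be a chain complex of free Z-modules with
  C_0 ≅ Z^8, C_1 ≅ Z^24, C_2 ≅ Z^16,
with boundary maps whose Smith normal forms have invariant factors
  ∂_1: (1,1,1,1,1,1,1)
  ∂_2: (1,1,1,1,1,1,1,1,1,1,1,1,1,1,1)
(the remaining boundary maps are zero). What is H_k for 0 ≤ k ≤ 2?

H_0 ≅ Z,  H_1 ≅ Z^2,  H_2 ≅ Z.

H_0: b_0 = 8 − 0 − 7 = 1; torsion from ∂_1 factors > 1: none. So H_0 ≅ Z.
H_1: b_1 = 24 − 7 − 15 = 2; torsion from ∂_2 factors > 1: none. So H_1 ≅ Z^2.
H_2: b_2 = 16 − 15 − 0 = 1; torsion from ∂_3 factors > 1: none. So H_2 ≅ Z.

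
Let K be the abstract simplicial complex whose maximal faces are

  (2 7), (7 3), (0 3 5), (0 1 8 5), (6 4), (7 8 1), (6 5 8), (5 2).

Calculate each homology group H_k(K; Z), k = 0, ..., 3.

Order the vertices as 0 < 1 < 2 < 3 < 4 < 5 < 6 < 7 < 8. Listing each simplex with vertices in this order, K has dimension 3 with simplices:

  0-simplices (9): [0], [1], [2], [3], [4], [5], [6], [7], [8]
  1-simplices (16): [0,1], [0,3], [0,5], [0,8], [1,5], [1,7], [1,8], [2,5], [2,7], [3,5], [3,7], [4,6], [5,6], [5,8], [6,8], [7,8]
  2-simplices (7): [0,1,5], [0,1,8], [0,3,5], [0,5,8], [1,5,8], [1,7,8], [5,6,8]
  3-simplices (1): [0,1,5,8]

so the chain groups are C_0 ≅ Z^9, C_1 ≅ Z^16, C_2 ≅ Z^7, C_3 ≅ Z^1.

The boundary map ∂_1: C_1 → C_0 sends each edge [p,q] (with p < q) to q − p. For instance
  ∂[1,8] = [8] − [1].
As a 9×16 matrix over Z this has rank 8, with invariant factors (1,1,1,1,1,1,1,1).

The boundary map ∂_2: C_2 → C_1 acts by ∂[p,q,r] = [q,r] − [p,r] + [p,q]. For instance
  ∂[1,5,8] = [5,8] − [1,8] + [1,5],
  ∂[1,7,8] = [7,8] − [1,8] + [1,7].
The resulting 16×7 matrix has rank 6, and its Smith normal form has invariant factors (1,1,1,1,1,1).

∂_3: C_3 → C_2 sends each 3-simplex σ to the alternating sum Σ_i (−1)^i (σ with its i-th vertex removed). For instance
  ∂[0,1,5,8] = [1,5,8] − [0,5,8] + [0,1,8] − [0,1,5].
This gives a 7×1 integer matrix of rank 1; reducing to Smith normal form yields diagonal entries (1).

Reading off H_k = ker ∂_k / im ∂_{k+1}:

  H_0: rank C_0 − rank ∂_1 = 9 − 8 = 1, and the invariant factors of ∂_1 are all 1, so H_0 = Z.
  H_1: rank ker ∂_1 − rank ∂_2 = (16 − 8) − 6 = 2, and the invariant factors of ∂_2 are all 1, so H_1 = Z^2.
  H_2: rank ker ∂_2 − rank ∂_3 = (7 − 6) − 1 = 0, and the invariant factors of ∂_3 are all 1, so H_2 = 0.
  H_3: rank ker ∂_3 − rank ∂_4 = (1 − 1) − 0 = 0, and there is no ∂_4, so H_3 = 0.

As a check, the Euler characteristic is 9 − 16 + 7 − 1 = -1, which agrees with 1 − 2 + 0 − 0 = -1.

H_0 ≅ Z,  H_1 ≅ Z^2,  H_2 = 0,  H_3 = 0.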